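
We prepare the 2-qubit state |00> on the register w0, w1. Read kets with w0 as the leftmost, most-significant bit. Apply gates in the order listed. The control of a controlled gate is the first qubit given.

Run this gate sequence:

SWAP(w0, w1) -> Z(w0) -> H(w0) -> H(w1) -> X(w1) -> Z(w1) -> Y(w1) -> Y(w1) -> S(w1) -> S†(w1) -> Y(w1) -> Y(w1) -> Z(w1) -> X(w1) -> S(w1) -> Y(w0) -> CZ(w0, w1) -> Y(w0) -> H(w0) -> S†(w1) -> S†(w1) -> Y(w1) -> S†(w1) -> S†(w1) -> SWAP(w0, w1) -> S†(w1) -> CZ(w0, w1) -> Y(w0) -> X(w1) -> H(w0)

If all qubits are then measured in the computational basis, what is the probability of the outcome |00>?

Outcome |00> occurs with probability 1/4.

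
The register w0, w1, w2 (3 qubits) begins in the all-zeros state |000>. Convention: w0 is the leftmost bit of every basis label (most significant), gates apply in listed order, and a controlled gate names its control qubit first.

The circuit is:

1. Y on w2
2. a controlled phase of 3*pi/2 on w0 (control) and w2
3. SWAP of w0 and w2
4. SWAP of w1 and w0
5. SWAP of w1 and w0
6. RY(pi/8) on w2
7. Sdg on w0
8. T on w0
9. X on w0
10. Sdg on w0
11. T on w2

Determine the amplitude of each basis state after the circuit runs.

After the circuit, the state carries amplitude exp(I*pi/4)*cos(pi/16) on |000>, I*sin(pi/16) on |001>, and 0 on every other basis state. Key observation: gates 4-5 undo each other exactly, leaving only the rest of the circuit to track.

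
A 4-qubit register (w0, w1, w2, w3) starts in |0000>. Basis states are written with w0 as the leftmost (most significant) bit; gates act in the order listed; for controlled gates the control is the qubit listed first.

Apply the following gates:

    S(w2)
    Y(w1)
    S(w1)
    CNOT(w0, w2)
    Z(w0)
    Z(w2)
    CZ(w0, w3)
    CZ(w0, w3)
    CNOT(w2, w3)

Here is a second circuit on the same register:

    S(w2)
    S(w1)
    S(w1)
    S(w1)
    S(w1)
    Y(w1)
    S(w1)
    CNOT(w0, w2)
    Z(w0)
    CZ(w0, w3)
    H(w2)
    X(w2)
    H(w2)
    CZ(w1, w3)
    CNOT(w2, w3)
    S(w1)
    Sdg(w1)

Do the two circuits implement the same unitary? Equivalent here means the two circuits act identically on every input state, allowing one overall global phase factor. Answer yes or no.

No, they are not equivalent — no single phase factor reconciles the two unitaries.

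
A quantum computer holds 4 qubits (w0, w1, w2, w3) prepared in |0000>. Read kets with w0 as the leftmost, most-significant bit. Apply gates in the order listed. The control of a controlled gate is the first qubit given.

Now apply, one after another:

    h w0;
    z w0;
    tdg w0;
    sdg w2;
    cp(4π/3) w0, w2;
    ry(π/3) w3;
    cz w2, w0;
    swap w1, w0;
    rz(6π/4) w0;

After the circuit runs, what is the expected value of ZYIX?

In the final state, ZYIX has expectation sqrt(6)/4.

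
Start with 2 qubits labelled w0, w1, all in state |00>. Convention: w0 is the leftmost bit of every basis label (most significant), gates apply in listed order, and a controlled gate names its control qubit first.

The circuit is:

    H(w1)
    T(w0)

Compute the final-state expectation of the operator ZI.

In the final state, ZI has expectation 1.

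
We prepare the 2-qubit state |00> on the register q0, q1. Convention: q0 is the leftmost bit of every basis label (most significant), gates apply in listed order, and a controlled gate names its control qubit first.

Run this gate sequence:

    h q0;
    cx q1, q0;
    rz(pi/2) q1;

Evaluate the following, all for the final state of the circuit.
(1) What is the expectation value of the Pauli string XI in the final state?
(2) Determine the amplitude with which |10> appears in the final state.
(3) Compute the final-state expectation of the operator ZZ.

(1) In the final state, XI has expectation 1.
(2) The amplitude on |10> is -sqrt(2)*exp(3*I*pi/4)/2.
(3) In the final state, ZZ has expectation 0.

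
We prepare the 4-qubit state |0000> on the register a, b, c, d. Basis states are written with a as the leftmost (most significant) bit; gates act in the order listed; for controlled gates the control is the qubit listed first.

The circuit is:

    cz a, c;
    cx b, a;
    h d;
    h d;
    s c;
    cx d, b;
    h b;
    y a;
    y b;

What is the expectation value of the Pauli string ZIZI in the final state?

The observable ZIZI averages to -1. Key observation: the block from step 3 through step 4 cancels to the identity and can be dropped.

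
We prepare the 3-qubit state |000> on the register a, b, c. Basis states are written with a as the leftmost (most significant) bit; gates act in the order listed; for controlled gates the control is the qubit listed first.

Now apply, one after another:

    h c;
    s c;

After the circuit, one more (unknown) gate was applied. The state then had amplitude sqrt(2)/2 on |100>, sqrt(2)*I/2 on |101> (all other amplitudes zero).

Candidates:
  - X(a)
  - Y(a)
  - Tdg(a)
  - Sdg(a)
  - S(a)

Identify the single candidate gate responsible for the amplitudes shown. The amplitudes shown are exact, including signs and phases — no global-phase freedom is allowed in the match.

The applied gate was X(a).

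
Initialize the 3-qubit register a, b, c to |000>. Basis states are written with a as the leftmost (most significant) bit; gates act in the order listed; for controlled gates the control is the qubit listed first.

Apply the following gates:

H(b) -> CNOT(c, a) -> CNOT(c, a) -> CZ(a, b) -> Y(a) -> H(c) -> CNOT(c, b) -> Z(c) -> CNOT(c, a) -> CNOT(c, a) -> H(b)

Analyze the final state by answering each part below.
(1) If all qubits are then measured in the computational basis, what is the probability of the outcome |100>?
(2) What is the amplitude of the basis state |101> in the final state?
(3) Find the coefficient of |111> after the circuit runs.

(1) A full measurement returns |100> with probability 1/2.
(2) The final state's coefficient on |101> equals -sqrt(2)*I/2.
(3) The final state's coefficient on |111> equals 0.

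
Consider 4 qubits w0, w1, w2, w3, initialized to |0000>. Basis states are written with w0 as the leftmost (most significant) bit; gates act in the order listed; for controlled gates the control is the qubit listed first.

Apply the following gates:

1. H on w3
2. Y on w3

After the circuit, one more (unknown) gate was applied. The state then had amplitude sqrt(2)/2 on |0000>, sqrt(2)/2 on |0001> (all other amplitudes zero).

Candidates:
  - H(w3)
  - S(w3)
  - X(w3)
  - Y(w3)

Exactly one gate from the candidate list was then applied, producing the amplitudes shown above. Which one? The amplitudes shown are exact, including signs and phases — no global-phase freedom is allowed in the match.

It was Y(w3) that produced the state shown.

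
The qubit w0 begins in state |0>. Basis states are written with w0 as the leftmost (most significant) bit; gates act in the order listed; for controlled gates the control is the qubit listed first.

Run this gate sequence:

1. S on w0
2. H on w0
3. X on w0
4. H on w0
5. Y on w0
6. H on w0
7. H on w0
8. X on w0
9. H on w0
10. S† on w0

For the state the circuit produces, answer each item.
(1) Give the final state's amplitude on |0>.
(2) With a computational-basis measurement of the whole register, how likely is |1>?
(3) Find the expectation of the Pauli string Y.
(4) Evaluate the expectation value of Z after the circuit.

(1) |0> carries amplitude sqrt(2)*I/2 in the final state.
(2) A full measurement returns |1> with probability 1/2.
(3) The expectation value of Y is -1.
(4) The expectation value of Z is 0.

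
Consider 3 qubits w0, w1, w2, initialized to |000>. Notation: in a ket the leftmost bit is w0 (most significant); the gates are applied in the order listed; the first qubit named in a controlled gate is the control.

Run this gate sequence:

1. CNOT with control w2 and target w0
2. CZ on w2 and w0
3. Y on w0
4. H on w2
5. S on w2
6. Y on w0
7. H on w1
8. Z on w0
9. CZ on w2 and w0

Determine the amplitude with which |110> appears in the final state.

The final state's coefficient on |110> equals 0.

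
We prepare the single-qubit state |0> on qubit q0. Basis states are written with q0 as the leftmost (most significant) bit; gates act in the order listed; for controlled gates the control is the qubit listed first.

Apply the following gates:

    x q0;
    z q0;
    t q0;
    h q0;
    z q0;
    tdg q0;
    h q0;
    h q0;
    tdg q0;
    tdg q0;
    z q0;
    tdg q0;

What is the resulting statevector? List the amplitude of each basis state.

The resulting statevector has amplitude -sqrt(2)*exp(I*pi/4)/2 on |0>, -sqrt(2)*exp(I*pi/4)/2 on |1>.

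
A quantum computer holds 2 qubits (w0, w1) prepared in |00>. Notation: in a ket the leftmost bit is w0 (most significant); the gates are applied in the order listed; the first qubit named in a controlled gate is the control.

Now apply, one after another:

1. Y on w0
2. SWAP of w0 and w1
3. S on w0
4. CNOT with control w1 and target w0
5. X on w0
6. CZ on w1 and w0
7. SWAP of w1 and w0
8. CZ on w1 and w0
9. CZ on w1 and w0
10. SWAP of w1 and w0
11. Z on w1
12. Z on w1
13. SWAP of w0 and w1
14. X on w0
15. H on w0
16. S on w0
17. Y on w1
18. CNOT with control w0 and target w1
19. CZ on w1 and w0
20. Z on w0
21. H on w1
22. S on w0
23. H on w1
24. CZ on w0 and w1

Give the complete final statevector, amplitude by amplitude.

After the circuit, the state carries amplitude 0 on |00>, -sqrt(2)/2 on |01>, -sqrt(2)/2 on |10>, 0 on |11>. Key observation: steps 7-10 multiply out to the identity, so the circuit reduces to the remaining gates.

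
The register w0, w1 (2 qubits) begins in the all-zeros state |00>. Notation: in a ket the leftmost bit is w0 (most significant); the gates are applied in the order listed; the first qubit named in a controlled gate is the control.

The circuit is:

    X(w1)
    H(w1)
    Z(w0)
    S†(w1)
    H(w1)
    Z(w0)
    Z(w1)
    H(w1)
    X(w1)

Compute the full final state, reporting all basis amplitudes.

After the circuit, the state carries amplitude sqrt(2)/2 on |00>, sqrt(2)*I/2 on |01>, 0 on |10>, 0 on |11>.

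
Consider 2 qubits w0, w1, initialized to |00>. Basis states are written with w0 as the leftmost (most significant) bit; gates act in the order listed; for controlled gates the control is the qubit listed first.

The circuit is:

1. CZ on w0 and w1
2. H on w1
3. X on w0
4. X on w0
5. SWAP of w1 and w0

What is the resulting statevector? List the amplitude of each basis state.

The resulting statevector has amplitude sqrt(2)/2 on |00>, 0 on |01>, sqrt(2)/2 on |10>, 0 on |11>.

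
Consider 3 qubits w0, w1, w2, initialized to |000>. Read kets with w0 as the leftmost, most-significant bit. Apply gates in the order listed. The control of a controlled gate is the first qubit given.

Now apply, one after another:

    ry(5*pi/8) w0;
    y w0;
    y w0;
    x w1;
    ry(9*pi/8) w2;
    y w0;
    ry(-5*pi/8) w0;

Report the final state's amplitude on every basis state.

The resulting statevector has amplitude -I*sin(pi/16) on |110>, I*cos(pi/16) on |111>, and 0 on every other basis state.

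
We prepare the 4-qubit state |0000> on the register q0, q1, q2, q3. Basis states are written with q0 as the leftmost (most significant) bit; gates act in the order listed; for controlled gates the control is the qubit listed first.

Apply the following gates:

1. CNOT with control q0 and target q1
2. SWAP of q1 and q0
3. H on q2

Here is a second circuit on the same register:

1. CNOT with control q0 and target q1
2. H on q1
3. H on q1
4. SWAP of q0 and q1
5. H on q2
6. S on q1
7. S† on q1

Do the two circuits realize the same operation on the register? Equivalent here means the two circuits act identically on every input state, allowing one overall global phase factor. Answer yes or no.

Yes, they are equivalent — the unitaries differ by at most a global phase.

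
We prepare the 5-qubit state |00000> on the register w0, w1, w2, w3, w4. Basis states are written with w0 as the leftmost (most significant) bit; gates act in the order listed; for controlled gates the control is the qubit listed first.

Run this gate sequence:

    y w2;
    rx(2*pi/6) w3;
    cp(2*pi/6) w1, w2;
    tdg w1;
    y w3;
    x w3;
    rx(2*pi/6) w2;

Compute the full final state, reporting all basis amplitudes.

After the circuit, the state carries amplitude sqrt(3)*I/4 on |00000>, -1/4 on |00010>, -3/4 on |00100>, -sqrt(3)*I/4 on |00110>, and 0 on every other basis state.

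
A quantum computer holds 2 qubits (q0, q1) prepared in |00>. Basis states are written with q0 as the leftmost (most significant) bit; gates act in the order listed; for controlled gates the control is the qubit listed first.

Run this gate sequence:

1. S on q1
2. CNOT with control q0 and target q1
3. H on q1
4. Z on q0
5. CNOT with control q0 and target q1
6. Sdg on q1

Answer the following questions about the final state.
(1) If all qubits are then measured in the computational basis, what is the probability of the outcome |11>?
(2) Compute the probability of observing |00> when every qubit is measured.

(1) Outcome |11> occurs with probability 0.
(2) The probability of measuring |00> is 1/2.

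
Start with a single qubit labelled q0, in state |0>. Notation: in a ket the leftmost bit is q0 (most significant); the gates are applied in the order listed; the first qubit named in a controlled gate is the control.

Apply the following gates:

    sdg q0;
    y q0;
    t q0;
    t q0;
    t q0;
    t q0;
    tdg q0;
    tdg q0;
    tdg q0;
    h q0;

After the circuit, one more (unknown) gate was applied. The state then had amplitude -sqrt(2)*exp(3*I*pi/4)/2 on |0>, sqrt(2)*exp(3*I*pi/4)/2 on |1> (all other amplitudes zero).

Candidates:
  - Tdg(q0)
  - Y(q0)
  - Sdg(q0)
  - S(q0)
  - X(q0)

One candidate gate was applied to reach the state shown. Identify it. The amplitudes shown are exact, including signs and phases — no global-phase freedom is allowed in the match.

The applied gate was X(q0). Key observation: steps 4-9 multiply out to the identity, so the circuit reduces to the remaining gates.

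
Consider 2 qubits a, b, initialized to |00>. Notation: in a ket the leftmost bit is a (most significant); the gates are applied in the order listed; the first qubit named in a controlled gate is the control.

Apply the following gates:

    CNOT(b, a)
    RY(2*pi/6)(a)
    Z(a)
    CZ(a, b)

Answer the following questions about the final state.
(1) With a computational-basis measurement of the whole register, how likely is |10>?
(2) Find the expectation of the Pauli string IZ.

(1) Outcome |10> occurs with probability 1/4.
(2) The expectation value of IZ is 1.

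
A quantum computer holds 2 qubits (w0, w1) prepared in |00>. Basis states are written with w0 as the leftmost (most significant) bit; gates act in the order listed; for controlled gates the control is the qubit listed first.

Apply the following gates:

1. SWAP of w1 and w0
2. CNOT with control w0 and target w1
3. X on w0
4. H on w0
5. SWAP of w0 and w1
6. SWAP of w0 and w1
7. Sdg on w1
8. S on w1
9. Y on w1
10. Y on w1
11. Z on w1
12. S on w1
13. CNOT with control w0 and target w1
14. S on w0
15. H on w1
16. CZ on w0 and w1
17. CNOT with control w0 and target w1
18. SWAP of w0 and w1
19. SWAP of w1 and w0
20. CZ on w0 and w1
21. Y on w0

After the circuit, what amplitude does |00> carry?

The amplitude on |00> is -1/2.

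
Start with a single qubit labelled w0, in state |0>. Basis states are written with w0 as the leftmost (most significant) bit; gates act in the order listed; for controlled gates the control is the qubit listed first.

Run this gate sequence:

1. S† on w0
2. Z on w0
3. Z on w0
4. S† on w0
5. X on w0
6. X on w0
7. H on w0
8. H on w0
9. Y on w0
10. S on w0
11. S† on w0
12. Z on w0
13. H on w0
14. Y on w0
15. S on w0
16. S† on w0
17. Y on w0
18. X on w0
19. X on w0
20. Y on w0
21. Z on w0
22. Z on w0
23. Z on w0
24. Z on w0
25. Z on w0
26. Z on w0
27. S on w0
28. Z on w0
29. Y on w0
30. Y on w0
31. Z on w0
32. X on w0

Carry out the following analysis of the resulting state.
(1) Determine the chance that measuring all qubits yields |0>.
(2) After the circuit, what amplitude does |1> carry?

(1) A full measurement returns |0> with probability 1/2. Key observation: steps 21-26 multiply out to the identity, so the circuit reduces to the remaining gates.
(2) The amplitude on |1> is sqrt(2)/2.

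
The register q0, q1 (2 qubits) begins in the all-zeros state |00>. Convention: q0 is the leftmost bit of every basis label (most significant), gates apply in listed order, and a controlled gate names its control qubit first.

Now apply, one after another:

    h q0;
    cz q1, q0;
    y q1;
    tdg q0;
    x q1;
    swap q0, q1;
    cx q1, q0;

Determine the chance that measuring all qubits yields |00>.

A full measurement returns |00> with probability 1/2.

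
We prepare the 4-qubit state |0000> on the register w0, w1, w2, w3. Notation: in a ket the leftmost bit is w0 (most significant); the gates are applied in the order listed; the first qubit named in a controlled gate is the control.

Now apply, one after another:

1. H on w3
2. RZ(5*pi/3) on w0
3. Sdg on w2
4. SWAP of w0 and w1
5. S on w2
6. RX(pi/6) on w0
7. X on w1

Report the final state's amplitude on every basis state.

The final amplitudes are (-sqrt(3) - 1)*exp(I*pi/6)/4 on |0100>, (-sqrt(3) - 1)*exp(I*pi/6)/4 on |0101>, (-1 + sqrt(3))*exp(2*I*pi/3)/4 on |1100>, (-1 + sqrt(3))*exp(2*I*pi/3)/4 on |1101>, and 0 on every other basis state.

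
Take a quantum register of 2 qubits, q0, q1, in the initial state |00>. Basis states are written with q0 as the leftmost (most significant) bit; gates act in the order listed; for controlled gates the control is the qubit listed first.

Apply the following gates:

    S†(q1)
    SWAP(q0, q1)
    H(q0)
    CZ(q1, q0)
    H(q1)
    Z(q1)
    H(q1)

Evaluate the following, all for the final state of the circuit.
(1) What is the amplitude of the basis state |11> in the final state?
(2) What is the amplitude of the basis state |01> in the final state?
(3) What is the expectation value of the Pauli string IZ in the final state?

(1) |11> carries amplitude sqrt(2)/2 in the final state.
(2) |01> carries amplitude sqrt(2)/2 in the final state.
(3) In the final state, IZ has expectation -1.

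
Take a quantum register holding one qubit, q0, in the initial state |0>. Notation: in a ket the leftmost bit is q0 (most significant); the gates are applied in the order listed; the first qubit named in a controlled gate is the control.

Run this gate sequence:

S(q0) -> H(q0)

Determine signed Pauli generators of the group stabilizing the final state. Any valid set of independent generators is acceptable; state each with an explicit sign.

One valid set of independent stabilizer generators is +X (any independent generating set of the same group is equally correct).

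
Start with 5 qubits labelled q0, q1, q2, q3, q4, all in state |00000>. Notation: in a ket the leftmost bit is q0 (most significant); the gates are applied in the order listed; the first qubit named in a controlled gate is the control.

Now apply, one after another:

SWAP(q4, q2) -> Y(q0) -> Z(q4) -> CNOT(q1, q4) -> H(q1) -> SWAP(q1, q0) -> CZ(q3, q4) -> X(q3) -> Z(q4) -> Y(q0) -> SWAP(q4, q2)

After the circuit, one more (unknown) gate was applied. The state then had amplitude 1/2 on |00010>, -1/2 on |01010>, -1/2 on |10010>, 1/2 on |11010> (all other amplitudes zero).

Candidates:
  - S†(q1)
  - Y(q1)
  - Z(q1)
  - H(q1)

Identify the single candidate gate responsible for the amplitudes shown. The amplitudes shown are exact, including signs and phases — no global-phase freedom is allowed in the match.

It was H(q1) that produced the state shown.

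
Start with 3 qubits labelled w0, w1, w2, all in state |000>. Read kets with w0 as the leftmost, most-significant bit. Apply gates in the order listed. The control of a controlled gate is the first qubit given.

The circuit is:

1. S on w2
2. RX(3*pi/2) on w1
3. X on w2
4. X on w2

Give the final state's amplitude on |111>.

The final state's coefficient on |111> equals 0. Key observation: steps 3-4 multiply out to the identity, so the circuit reduces to the remaining gates.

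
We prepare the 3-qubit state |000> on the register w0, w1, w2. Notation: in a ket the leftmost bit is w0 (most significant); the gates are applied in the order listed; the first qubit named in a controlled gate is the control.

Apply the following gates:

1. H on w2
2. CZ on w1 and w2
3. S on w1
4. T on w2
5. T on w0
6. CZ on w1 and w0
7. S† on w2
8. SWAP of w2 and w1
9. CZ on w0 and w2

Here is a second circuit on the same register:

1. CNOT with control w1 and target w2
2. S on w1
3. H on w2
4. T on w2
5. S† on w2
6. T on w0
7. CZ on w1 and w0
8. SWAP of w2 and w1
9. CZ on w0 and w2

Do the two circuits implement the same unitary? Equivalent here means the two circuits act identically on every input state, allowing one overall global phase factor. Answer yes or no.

Yes, they are equivalent — the unitaries differ by at most a global phase.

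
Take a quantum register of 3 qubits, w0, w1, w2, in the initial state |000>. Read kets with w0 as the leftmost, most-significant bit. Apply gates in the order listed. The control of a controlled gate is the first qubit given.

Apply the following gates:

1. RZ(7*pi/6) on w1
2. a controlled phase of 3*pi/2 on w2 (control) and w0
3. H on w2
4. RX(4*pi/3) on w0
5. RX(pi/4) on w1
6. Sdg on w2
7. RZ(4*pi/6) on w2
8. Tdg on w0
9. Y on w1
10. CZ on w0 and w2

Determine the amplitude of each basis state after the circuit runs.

The resulting statevector has amplitude -sqrt(4 - 2*sqrt(2))*exp(I*pi/12)/8 on |000>, -sqrt(4 - 2*sqrt(2))*exp(I*pi/4)/8 on |001>, sqrt(2*sqrt(2) + 4)*exp(7*I*pi/12)/8 on |010>, sqrt(2*sqrt(2) + 4)*exp(3*I*pi/4)/8 on |011>, -sqrt(12 - 6*sqrt(2))*exp(I*pi/3)/8 on |100>, I*sqrt(12 - 6*sqrt(2))/8 on |101>, sqrt(6*sqrt(2) + 12)*exp(5*I*pi/6)/8 on |110>, sqrt(6*sqrt(2) + 12)/8 on |111>.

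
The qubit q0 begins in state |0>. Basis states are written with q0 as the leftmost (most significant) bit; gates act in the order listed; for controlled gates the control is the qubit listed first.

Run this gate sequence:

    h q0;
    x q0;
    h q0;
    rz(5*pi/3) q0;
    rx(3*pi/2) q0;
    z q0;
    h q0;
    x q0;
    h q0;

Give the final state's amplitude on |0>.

|0> carries amplitude sqrt(2)*exp(I*pi/6)/2 in the final state.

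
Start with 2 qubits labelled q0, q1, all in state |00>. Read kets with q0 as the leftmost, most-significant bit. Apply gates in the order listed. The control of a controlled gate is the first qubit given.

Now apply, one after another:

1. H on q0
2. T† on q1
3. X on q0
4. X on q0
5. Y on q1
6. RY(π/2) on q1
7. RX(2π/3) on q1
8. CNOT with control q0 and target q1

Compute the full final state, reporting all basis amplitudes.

The resulting statevector has amplitude sqrt(3)/4 - I/4 on |00>, -sqrt(3)/4 + I/4 on |01>, -sqrt(3)/4 + I/4 on |10>, sqrt(3)/4 - I/4 on |11>.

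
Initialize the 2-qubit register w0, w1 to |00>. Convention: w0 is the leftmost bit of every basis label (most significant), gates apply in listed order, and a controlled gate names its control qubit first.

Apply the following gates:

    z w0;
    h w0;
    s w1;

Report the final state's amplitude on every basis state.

After the circuit, the state carries amplitude sqrt(2)/2 on |00>, 0 on |01>, sqrt(2)/2 on |10>, 0 on |11>.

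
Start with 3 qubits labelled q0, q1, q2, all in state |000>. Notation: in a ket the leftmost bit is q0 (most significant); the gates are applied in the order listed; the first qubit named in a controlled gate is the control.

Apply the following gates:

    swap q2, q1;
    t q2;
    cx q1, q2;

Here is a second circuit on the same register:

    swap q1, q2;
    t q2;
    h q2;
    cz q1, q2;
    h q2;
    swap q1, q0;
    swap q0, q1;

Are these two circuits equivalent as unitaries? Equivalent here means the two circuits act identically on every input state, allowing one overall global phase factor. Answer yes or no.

Yes — the two circuits implement the same unitary up to a global phase.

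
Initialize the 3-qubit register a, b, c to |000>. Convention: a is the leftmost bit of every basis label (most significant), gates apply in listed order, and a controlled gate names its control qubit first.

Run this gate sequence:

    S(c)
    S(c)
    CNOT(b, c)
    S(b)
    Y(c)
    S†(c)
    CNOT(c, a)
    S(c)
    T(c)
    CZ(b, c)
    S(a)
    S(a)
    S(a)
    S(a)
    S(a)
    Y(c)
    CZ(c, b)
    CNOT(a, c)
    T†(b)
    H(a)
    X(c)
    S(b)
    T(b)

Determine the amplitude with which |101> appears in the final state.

The final state's coefficient on |101> equals 0. Key observation: the block from step 11 through step 14 cancels to the identity and can be dropped.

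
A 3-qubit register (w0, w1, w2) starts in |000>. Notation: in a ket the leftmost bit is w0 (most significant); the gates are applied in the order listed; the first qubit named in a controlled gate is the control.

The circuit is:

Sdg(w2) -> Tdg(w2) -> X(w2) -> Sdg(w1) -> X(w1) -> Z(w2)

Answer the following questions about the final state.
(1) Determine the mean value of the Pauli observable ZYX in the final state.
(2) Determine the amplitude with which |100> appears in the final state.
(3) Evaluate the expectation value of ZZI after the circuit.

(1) In the final state, ZYX has expectation 0.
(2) The final state's coefficient on |100> equals 0.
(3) In the final state, ZZI has expectation -1.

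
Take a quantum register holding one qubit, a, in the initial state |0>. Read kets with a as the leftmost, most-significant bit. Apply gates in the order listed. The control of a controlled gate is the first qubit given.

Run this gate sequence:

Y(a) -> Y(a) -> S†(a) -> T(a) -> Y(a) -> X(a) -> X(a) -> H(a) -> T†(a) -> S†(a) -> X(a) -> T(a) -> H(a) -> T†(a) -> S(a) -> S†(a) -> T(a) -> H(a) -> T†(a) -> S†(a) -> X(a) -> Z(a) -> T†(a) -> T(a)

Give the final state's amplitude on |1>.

|1> carries amplitude -sqrt(2)*exp(3*I*pi/4)/2 in the final state. Key observation: gates 12-19 undo each other exactly, leaving only the rest of the circuit to track.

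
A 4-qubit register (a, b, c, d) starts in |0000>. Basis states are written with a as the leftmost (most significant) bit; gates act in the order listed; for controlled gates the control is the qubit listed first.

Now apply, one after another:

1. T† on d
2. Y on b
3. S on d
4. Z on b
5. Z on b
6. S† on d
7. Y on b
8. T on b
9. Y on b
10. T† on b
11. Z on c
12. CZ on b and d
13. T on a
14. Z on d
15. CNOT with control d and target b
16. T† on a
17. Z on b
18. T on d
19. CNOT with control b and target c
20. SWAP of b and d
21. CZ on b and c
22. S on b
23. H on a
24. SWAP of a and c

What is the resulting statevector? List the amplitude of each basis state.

After the circuit, the state carries amplitude -sqrt(2)*exp(I*pi/4)/2 on |1001>, -sqrt(2)*exp(I*pi/4)/2 on |1011>, and 0 on every other basis state.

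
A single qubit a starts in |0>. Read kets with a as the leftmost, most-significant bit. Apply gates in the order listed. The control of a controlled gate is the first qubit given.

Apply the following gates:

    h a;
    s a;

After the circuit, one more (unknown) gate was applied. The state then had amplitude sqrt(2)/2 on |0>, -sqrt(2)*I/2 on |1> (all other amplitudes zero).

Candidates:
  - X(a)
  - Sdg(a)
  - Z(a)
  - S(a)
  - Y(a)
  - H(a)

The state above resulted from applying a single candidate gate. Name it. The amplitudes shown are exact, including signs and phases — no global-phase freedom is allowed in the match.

The unique candidate consistent with the amplitudes is Z(a).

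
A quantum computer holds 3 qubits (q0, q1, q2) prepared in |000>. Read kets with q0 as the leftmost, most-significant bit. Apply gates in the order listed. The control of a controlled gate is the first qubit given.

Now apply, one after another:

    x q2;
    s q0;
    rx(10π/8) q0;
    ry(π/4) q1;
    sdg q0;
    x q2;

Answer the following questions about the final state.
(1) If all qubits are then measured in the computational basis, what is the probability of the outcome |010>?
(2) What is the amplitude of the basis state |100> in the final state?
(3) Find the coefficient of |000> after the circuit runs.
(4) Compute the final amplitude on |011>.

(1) A full measurement returns |010> with probability 3/8 - sqrt(2)/4.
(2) The amplitude on |100> is -1/2 - sqrt(2)/4.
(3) The final state's coefficient on |000> equals -sqrt(2)/4.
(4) The amplitude on |011> is 0.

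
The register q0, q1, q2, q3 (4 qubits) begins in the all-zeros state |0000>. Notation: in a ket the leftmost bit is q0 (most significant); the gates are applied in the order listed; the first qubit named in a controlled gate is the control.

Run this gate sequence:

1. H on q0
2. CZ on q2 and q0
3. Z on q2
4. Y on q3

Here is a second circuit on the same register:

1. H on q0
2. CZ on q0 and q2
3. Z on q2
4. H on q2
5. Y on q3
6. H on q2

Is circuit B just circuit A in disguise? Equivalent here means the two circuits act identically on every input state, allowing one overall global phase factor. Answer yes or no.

Yes, they are equivalent — the unitaries differ by at most a global phase.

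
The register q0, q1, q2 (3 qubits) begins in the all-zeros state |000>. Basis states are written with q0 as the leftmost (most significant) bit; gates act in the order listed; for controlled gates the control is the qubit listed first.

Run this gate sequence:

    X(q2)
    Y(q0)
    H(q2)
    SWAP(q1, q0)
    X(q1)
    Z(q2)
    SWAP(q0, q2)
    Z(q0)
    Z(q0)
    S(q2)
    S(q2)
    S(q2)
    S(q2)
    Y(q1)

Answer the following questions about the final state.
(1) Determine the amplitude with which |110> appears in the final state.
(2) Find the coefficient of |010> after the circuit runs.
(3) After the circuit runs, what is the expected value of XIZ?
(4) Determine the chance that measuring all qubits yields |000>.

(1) The amplitude on |110> is -sqrt(2)/2. Key observation: the block from step 10 through step 13 cancels to the identity and can be dropped.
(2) |010> carries amplitude -sqrt(2)/2 in the final state.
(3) In the final state, XIZ has expectation 1.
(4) The probability of measuring |000> is 0.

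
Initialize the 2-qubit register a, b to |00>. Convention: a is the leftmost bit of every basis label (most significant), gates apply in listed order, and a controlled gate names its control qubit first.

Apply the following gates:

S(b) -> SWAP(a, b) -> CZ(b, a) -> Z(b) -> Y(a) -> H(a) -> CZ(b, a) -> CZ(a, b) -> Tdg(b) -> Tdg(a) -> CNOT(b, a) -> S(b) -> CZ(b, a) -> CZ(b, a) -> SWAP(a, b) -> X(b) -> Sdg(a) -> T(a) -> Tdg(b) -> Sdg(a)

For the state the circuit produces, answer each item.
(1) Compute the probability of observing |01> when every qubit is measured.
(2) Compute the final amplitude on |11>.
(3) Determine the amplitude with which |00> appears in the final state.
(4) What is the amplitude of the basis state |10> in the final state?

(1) Outcome |01> occurs with probability 1/2.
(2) |11> carries amplitude 0 in the final state.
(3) |00> carries amplitude -sqrt(2)*exp(I*pi/4)/2 in the final state.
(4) The final state's coefficient on |10> equals 0.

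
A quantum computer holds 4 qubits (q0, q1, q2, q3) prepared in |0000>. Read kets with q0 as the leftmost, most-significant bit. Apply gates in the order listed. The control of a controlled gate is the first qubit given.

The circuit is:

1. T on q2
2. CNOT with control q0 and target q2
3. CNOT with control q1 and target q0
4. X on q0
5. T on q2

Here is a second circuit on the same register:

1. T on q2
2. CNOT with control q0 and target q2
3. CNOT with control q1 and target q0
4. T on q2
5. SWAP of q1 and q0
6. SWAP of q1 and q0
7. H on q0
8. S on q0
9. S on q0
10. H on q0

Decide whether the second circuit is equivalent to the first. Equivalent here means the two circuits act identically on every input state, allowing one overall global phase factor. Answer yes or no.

Yes, they are equivalent — the unitaries differ by at most a global phase.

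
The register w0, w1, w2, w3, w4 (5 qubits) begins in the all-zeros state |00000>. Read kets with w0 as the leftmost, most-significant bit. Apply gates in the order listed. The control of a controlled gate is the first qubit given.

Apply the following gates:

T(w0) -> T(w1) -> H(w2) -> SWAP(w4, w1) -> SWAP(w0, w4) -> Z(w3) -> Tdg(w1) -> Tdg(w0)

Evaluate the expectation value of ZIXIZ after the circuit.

The expectation value of ZIXIZ is 1.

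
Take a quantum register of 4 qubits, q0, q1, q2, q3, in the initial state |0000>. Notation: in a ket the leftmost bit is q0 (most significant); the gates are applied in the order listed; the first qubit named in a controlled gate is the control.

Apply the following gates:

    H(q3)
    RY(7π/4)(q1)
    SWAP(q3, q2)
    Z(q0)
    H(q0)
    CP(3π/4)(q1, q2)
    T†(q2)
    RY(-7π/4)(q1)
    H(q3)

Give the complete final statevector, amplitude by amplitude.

The resulting statevector has amplitude sqrt(2)/4 on |0000>, sqrt(2)/4 on |0001>, -sqrt(2)*exp(3*I*pi/4)/8 - I/8 - exp(3*I*pi/4)/8 + sqrt(2)*I/8 on |0010>, -sqrt(2)*exp(3*I*pi/4)/8 - I/8 - exp(3*I*pi/4)/8 + sqrt(2)*I/8 on |0011>, 0 on |0100>, 0 on |0101>, -I/8 - exp(3*I*pi/4)/8 on |0110>, -I/8 - exp(3*I*pi/4)/8 on |0111>, sqrt(2)/4 on |1000>, sqrt(2)/4 on |1001>, -sqrt(2)*exp(3*I*pi/4)/8 - I/8 - exp(3*I*pi/4)/8 + sqrt(2)*I/8 on |1010>, -sqrt(2)*exp(3*I*pi/4)/8 - I/8 - exp(3*I*pi/4)/8 + sqrt(2)*I/8 on |1011>, 0 on |1100>, 0 on |1101>, -I/8 - exp(3*I*pi/4)/8 on |1110>, -I/8 - exp(3*I*pi/4)/8 on |1111>.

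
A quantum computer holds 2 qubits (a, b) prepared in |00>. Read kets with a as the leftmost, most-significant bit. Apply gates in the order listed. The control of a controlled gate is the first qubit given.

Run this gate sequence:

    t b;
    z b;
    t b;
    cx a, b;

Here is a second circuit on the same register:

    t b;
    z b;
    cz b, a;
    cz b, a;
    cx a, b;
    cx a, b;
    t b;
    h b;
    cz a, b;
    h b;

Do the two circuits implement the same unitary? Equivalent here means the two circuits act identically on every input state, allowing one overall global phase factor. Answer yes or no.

Yes: on every input state the two circuits agree up to one overall phase factor.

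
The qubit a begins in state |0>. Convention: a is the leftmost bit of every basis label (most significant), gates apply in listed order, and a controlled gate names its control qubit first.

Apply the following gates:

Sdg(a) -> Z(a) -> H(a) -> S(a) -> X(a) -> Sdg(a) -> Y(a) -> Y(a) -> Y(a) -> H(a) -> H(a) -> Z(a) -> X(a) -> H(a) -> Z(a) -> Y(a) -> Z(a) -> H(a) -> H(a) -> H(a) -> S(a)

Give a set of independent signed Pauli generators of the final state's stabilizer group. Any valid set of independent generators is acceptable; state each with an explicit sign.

The final state is stabilized by the group generated by +Y; other independent generating sets are equally valid.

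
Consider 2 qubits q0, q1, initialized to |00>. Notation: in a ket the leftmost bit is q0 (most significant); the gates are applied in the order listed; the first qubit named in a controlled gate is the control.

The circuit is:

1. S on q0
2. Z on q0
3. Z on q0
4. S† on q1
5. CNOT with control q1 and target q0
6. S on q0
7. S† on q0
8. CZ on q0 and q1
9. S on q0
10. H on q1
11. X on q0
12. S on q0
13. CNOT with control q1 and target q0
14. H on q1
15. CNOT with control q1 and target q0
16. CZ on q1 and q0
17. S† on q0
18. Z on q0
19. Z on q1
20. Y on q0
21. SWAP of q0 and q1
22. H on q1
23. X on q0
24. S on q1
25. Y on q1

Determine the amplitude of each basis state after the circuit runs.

After the circuit, the state carries amplitude sqrt(2)*(-1 - I)/4 on |00>, sqrt(2)*(1 + I)/4 on |01>, sqrt(2)*(1 + I)/4 on |10>, sqrt(2)*(-1 - I)/4 on |11>.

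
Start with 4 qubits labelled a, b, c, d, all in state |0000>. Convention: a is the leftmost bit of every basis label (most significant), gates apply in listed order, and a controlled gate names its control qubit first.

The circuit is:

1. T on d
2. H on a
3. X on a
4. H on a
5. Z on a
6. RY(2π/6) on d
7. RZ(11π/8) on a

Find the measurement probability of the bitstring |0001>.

Outcome |0001> occurs with probability 1/4.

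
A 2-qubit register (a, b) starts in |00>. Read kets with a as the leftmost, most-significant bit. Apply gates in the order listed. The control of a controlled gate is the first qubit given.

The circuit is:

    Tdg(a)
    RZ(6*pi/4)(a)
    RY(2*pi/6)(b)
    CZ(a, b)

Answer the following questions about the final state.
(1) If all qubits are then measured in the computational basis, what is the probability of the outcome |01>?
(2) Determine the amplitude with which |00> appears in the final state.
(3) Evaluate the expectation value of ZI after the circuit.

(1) Outcome |01> occurs with probability 1/4.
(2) The final state's coefficient on |00> equals -sqrt(3)*exp(I*pi/4)/2.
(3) The expectation value of ZI is 1.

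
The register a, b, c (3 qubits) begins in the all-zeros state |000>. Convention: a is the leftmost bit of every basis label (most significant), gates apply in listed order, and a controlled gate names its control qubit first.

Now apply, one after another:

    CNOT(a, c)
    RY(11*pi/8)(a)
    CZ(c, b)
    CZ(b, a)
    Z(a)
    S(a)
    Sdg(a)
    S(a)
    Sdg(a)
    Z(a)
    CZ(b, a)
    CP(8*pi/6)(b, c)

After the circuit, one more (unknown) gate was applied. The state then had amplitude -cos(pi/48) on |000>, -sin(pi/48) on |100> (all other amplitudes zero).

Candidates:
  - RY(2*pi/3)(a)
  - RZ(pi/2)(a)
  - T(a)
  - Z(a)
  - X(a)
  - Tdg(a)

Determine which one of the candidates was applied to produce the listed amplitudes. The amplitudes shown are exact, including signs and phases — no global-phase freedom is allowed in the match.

The unique candidate consistent with the amplitudes is RY(2*pi/3)(a). Key observation: the block from step 4 through step 11 cancels to the identity and can be dropped.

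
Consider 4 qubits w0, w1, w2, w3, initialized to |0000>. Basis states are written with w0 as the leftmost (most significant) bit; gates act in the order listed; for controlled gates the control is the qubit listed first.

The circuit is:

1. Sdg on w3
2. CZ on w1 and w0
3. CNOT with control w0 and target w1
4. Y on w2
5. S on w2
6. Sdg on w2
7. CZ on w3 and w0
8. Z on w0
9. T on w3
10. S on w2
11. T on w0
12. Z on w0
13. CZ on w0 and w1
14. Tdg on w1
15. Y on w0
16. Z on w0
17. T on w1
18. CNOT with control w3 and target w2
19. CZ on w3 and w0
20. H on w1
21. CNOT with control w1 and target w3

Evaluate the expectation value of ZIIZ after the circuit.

The observable ZIIZ averages to 0. Key observation: gates 5-6 undo each other exactly, leaving only the rest of the circuit to track.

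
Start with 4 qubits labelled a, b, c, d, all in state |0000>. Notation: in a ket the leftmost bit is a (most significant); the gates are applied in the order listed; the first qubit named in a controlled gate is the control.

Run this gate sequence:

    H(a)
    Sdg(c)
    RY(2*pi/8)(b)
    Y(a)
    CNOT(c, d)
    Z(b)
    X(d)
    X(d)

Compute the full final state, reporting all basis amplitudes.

After the circuit, the state carries amplitude -I*sqrt(2*sqrt(2) + 4)/4 on |0000>, I*sqrt(4 - 2*sqrt(2))/4 on |0100>, I*sqrt(2*sqrt(2) + 4)/4 on |1000>, -I*sqrt(4 - 2*sqrt(2))/4 on |1100>, and 0 on every other basis state. Key observation: gates 7-8 undo each other exactly, leaving only the rest of the circuit to track.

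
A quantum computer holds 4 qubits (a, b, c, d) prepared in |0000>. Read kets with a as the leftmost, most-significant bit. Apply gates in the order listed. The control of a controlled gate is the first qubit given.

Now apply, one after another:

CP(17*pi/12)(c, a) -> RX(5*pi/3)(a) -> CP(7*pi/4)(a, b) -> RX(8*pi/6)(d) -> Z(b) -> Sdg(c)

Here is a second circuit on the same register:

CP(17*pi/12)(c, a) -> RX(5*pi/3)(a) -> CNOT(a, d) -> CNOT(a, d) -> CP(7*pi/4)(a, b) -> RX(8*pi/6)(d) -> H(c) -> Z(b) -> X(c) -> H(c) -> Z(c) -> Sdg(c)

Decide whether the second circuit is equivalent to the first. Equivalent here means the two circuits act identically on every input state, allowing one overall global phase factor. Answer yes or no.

Yes: on every input state the two circuits agree up to one overall phase factor.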